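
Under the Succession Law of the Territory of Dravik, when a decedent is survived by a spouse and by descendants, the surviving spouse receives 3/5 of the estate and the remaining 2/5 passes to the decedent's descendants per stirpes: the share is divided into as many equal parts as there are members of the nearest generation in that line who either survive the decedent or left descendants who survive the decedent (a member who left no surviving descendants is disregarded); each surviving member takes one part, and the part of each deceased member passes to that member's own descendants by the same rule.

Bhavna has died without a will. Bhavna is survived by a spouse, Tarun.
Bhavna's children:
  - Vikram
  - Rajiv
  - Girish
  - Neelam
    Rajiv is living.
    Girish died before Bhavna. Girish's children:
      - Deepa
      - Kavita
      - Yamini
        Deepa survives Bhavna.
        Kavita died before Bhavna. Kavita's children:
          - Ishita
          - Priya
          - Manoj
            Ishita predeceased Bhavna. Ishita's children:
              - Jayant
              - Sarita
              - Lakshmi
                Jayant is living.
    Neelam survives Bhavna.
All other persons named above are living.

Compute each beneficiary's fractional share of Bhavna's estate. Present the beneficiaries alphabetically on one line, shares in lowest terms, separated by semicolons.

Deepa 1/30; Jayant 1/270; Lakshmi 1/270; Manoj 1/90; Neelam 1/10; Priya 1/90; Rajiv 1/10; Sarita 1/270; Tarun 3/5; Vikram 1/10; Yamini 1/30

Tarun, as surviving spouse, takes 3/5.
The remaining 2/5 passes to Bhavna's descendants per stirpes.
The 2/5 is divided into 4 equal shares of 1/10 among Vikram, Rajiv, Girish, Neelam.
Vikram is living and takes 1/10.
Rajiv is living and takes 1/10.
Girish predeceased; the 1/10 allotted to Girish's branch passes to Girish's issue by representation.
The 1/10 is divided into 3 equal shares of 1/30 among Deepa, Kavita, Yamini.
Deepa is living and takes 1/30.
Kavita predeceased; the 1/30 allotted to Kavita's branch passes to Kavita's issue by representation.
The 1/30 is divided into 3 equal shares of 1/90 among Ishita, Priya, Manoj.
Ishita predeceased; the 1/90 allotted to Ishita's branch passes to Ishita's issue by representation.
The 1/90 is divided into 3 equal shares of 1/270 among Jayant, Sarita, Lakshmi.
Jayant is living and takes 1/270.
Sarita is living and takes 1/270.
Lakshmi is living and takes 1/270.
Priya is living and takes 1/90.
Manoj is living and takes 1/90.
Yamini is living and takes 1/30.
Neelam is living and takes 1/10.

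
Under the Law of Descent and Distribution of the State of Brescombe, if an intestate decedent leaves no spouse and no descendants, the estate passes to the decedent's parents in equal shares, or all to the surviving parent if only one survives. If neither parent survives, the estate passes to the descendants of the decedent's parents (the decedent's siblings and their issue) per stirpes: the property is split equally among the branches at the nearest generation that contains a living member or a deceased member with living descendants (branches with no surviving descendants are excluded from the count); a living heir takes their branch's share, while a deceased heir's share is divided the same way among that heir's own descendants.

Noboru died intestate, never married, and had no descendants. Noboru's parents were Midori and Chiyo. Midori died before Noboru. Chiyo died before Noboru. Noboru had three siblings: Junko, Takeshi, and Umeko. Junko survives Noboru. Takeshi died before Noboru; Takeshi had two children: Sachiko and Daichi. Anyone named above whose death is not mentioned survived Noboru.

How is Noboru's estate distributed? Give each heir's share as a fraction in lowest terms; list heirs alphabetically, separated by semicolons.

Daichi 1/6; Junko 1/3; Sachiko 1/6; Umeko 1/3

Neither parent survives and there are no descendants, so the estate passes to Noboru's siblings and their issue per stirpes.
The estate is divided into 3 equal shares of 1/3 among Junko, Takeshi, Umeko.
Junko is living and takes 1/3.
Takeshi predeceased; the 1/3 allotted to Takeshi's branch passes to Takeshi's issue by representation.
The 1/3 is divided into 2 equal shares of 1/6 among Sachiko, Daichi.
Sachiko is living and takes 1/6.
Daichi is living and takes 1/6.
Umeko is living and takes 1/3.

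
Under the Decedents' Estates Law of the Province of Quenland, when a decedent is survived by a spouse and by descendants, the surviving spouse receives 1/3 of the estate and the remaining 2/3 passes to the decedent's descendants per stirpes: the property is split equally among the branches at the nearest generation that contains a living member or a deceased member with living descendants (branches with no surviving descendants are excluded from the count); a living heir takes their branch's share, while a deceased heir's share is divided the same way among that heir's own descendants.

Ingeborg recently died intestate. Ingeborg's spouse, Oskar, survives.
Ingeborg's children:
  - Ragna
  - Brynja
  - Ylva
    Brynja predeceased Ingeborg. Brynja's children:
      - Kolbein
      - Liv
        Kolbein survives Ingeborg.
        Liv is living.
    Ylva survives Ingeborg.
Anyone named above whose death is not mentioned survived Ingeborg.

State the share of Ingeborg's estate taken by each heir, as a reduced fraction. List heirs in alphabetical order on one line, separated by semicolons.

Kolbein 1/9; Liv 1/9; Oskar 1/3; Ragna 2/9; Ylva 2/9

Oskar, as surviving spouse, takes 1/3.
The remaining 2/3 passes to Ingeborg's descendants per stirpes.
The 2/3 is divided into 3 equal shares of 2/9 among Ragna, Brynja, Ylva.
Ragna is living and takes 2/9.
Brynja predeceased; the 2/9 allotted to Brynja's branch passes to Brynja's issue by representation.
The 2/9 is divided into 2 equal shares of 1/9 among Kolbein, Liv.
Kolbein is living and takes 1/9.
Liv is living and takes 1/9.
Ylva is living and takes 2/9.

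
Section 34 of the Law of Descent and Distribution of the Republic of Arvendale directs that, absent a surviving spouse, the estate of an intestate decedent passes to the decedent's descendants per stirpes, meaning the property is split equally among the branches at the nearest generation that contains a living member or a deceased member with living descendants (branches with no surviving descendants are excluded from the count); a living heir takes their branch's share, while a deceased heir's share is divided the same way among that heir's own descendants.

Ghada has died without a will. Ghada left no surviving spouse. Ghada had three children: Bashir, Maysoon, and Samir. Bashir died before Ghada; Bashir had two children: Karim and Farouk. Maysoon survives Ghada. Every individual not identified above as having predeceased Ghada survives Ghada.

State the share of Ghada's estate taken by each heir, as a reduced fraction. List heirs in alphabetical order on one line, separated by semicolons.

There is no surviving spouse, so the entire estate passes to Ghada's descendants per stirpes.
The estate is divided into 3 equal shares of 1/3 among Bashir, Maysoon, Samir.
Bashir predeceased; the 1/3 allotted to Bashir's branch passes to Bashir's issue by representation.
The 1/3 is divided into 2 equal shares of 1/6 among Karim, Farouk.
Karim is living and takes 1/6.
Farouk is living and takes 1/6.
Maysoon is living and takes 1/3.
Samir is living and takes 1/3.

Farouk 1/6; Karim 1/6; Maysoon 1/3; Samir 1/3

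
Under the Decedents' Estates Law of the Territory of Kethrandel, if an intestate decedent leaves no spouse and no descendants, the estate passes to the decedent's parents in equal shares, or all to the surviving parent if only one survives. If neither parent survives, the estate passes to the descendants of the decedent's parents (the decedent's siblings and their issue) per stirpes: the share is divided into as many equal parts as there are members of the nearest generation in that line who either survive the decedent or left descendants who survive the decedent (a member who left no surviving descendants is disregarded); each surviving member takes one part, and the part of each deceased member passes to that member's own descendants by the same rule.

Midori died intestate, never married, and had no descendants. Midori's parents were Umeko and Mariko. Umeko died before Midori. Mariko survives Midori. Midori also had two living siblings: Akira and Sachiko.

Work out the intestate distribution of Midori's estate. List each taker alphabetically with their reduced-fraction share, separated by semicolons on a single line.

Only one parent, Mariko, survives, so Mariko takes the entire estate. The siblings take nothing because a surviving parent has priority.

Mariko 1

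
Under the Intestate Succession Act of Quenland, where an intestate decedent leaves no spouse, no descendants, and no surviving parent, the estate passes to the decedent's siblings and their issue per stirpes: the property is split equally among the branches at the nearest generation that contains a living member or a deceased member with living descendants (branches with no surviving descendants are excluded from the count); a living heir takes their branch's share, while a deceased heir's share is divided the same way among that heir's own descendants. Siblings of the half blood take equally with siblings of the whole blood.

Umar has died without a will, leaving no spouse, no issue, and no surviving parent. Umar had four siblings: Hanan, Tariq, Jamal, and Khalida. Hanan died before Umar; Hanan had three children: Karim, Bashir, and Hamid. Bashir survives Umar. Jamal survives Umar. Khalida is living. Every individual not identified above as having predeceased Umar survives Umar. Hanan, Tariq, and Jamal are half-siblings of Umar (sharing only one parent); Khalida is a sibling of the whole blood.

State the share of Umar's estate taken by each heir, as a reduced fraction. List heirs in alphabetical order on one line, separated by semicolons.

Bashir 1/12; Hamid 1/12; Jamal 1/4; Karim 1/12; Khalida 1/4; Tariq 1/4

No spouse, descendants, or parent survives, so the estate passes to Umar's siblings per stirpes.
Half-blood and whole-blood siblings take equally under the stated rule.
The estate is divided into 4 equal shares of 1/4 among Hanan, Tariq, Jamal, Khalida.
Hanan predeceased; the 1/4 allotted to Hanan's branch passes to Hanan's issue by representation.
The 1/4 is divided into 3 equal shares of 1/12 among Karim, Bashir, Hamid.
Karim is living and takes 1/12.
Bashir is living and takes 1/12.
Hamid is living and takes 1/12.
Tariq is living and takes 1/4.
Jamal is living and takes 1/4.
Khalida is living and takes 1/4.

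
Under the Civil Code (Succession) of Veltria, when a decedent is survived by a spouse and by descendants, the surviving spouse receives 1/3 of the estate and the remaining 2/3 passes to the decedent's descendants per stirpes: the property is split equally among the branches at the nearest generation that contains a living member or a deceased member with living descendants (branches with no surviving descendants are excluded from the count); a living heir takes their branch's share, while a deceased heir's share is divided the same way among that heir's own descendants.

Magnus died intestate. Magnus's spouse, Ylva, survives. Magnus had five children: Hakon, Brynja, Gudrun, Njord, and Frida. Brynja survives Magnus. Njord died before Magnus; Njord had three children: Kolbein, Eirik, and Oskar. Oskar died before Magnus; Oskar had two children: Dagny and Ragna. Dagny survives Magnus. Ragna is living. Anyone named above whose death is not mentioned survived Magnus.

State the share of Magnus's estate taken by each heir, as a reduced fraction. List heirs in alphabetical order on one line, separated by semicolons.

Ylva, as surviving spouse, takes 1/3.
The remaining 2/3 passes to Magnus's descendants per stirpes.
The 2/3 is divided into 5 equal shares of 2/15 among Hakon, Brynja, Gudrun, Njord, Frida.
Hakon is living and takes 2/15.
Brynja is living and takes 2/15.
Gudrun is living and takes 2/15.
Njord predeceased; the 2/15 allotted to Njord's branch passes to Njord's issue by representation.
The 2/15 is divided into 3 equal shares of 2/45 among Kolbein, Eirik, Oskar.
Kolbein is living and takes 2/45.
Eirik is living and takes 2/45.
Oskar predeceased; the 2/45 allotted to Oskar's branch passes to Oskar's issue by representation.
The 2/45 is divided into 2 equal shares of 1/45 among Dagny, Ragna.
Dagny is living and takes 1/45.
Ragna is living and takes 1/45.
Frida is living and takes 2/15.

Brynja 2/15; Dagny 1/45; Eirik 2/45; Frida 2/15; Gudrun 2/15; Hakon 2/15; Kolbein 2/45; Ragna 1/45; Ylva 1/3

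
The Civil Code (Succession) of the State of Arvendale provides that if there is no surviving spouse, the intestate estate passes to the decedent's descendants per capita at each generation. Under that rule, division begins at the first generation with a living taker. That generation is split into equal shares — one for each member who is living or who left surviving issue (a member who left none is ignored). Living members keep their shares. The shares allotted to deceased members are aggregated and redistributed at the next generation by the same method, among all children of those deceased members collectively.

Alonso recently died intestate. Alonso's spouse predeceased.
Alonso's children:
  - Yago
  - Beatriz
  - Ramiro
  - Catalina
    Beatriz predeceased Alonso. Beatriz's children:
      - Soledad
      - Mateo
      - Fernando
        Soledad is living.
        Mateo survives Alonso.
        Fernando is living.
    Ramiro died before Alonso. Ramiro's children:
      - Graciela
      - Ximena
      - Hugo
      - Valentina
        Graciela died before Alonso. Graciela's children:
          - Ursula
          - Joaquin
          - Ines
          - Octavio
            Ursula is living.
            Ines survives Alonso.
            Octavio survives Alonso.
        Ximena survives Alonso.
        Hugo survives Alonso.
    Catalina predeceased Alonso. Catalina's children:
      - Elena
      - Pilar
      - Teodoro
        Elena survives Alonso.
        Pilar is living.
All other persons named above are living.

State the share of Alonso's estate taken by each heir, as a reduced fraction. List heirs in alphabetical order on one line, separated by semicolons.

Elena 3/40; Fernando 3/40; Hugo 3/40; Ines 3/160; Joaquin 3/160; Mateo 3/40; Octavio 3/160; Pilar 3/40; Soledad 3/40; Teodoro 3/40; Ursula 3/160; Valentina 3/40; Ximena 3/40; Yago 1/4

There is no surviving spouse, so the entire estate passes to Alonso's descendants per capita at each generation.
At generation 1 (Yago, Beatriz, Ramiro, Catalina) there are 4 shares of (1)/4 = 1/4 each.
Living: Yago — each takes 1/4.
Deceased: Beatriz, Ramiro, and Catalina. Their combined 3/4 is pooled and carried to generation 2.
At generation 2 (Soledad, Mateo, Fernando, Graciela, Ximena, Hugo, Valentina, Elena, Pilar, Teodoro) there are 10 shares of (3/4)/10 = 3/40 each.
Living: Soledad, Mateo, Fernando, Ximena, Hugo, Valentina, Elena, Pilar, and Teodoro — each takes 3/40.
Deceased: Graciela. That 3/40 share is carried to generation 3.
At generation 3 (Ursula, Joaquin, Ines, Octavio) there are 4 shares of (3/40)/4 = 3/160 each.
Living: Ursula, Joaquin, Ines, and Octavio — each takes 3/160.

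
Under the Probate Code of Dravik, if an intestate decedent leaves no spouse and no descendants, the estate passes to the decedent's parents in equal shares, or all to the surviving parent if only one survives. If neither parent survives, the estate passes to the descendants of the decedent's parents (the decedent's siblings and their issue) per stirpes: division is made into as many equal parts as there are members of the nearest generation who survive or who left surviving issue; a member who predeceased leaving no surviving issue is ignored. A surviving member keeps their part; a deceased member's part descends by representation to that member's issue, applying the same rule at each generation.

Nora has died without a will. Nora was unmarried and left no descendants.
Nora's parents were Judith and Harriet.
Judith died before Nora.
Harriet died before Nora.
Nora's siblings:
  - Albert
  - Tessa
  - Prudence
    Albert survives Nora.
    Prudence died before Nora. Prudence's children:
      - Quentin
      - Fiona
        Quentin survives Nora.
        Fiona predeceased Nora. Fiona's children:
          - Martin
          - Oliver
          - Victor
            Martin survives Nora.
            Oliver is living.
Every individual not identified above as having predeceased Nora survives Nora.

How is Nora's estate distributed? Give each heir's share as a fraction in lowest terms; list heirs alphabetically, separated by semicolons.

Neither parent survives and there are no descendants, so the estate passes to Nora's siblings and their issue per stirpes.
The estate is divided into 3 equal shares of 1/3 among Albert, Tessa, Prudence.
Albert is living and takes 1/3.
Tessa is living and takes 1/3.
Prudence predeceased; the 1/3 allotted to Prudence's branch passes to Prudence's issue by representation.
The 1/3 is divided into 2 equal shares of 1/6 among Quentin, Fiona.
Quentin is living and takes 1/6.
Fiona predeceased; the 1/6 allotted to Fiona's branch passes to Fiona's issue by representation.
The 1/6 is divided into 3 equal shares of 1/18 among Martin, Oliver, Victor.
Martin is living and takes 1/18.
Oliver is living and takes 1/18.
Victor is living and takes 1/18.

Albert 1/3; Martin 1/18; Oliver 1/18; Quentin 1/6; Tessa 1/3; Victor 1/18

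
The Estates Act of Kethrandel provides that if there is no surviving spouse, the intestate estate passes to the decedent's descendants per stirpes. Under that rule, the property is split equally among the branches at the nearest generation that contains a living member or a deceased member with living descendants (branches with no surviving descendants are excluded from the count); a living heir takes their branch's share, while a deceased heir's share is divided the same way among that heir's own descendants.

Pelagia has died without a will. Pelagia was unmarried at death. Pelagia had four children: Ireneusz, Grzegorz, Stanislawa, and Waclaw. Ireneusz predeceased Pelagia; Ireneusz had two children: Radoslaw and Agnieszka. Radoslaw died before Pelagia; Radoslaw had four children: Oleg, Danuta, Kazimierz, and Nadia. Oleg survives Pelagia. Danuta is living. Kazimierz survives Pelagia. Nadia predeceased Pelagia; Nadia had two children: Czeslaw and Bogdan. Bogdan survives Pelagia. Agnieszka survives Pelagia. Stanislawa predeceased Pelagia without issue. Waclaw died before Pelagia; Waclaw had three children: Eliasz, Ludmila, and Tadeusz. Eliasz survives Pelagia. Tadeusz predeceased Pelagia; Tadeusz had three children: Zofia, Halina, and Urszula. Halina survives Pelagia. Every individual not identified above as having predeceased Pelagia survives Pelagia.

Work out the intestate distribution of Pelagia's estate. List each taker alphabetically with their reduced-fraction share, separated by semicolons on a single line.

There is no surviving spouse, so the entire estate passes to Pelagia's descendants per stirpes.
Stanislawa left no surviving issue, so that branch lapses and is disregarded.
The estate is divided into 3 equal shares of 1/3 among Ireneusz, Grzegorz, Waclaw.
Ireneusz predeceased; the 1/3 allotted to Ireneusz's branch passes to Ireneusz's issue by representation.
The 1/3 is divided into 2 equal shares of 1/6 among Radoslaw, Agnieszka.
Radoslaw predeceased; the 1/6 allotted to Radoslaw's branch passes to Radoslaw's issue by representation.
The 1/6 is divided into 4 equal shares of 1/24 among Oleg, Danuta, Kazimierz, Nadia.
Oleg is living and takes 1/24.
Danuta is living and takes 1/24.
Kazimierz is living and takes 1/24.
Nadia predeceased; the 1/24 allotted to Nadia's branch passes to Nadia's issue by representation.
The 1/24 is divided into 2 equal shares of 1/48 among Czeslaw, Bogdan.
Czeslaw is living and takes 1/48.
Bogdan is living and takes 1/48.
Agnieszka is living and takes 1/6.
Grzegorz is living and takes 1/3.
Waclaw predeceased; the 1/3 allotted to Waclaw's branch passes to Waclaw's issue by representation.
The 1/3 is divided into 3 equal shares of 1/9 among Eliasz, Ludmila, Tadeusz.
Eliasz is living and takes 1/9.
Ludmila is living and takes 1/9.
Tadeusz predeceased; the 1/9 allotted to Tadeusz's branch passes to Tadeusz's issue by representation.
The 1/9 is divided into 3 equal shares of 1/27 among Zofia, Halina, Urszula.
Zofia is living and takes 1/27.
Halina is living and takes 1/27.
Urszula is living and takes 1/27.

Agnieszka 1/6; Bogdan 1/48; Czeslaw 1/48; Danuta 1/24; Eliasz 1/9; Grzegorz 1/3; Halina 1/27; Kazimierz 1/24; Ludmila 1/9; Oleg 1/24; Urszula 1/27; Zofia 1/27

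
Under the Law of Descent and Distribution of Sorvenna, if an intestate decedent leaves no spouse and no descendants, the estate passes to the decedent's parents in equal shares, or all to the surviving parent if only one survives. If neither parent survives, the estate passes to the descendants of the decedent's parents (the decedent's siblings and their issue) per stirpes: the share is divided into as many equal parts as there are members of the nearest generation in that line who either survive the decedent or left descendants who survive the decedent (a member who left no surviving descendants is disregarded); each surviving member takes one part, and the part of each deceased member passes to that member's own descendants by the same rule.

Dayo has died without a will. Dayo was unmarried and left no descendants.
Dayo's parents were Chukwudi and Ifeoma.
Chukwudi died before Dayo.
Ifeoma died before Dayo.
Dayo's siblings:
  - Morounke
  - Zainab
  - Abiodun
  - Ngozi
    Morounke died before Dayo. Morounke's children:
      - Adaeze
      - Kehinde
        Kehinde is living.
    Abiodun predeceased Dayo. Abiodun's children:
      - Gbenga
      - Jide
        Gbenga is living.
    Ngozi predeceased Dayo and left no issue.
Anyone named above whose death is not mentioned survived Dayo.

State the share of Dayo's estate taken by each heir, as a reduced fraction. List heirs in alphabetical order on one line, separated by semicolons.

Neither parent survives and there are no descendants, so the estate passes to Dayo's siblings and their issue per stirpes.
Ngozi left no surviving issue, so that branch lapses and is disregarded.
The estate is divided into 3 equal shares of 1/3 among Morounke, Zainab, Abiodun.
Morounke predeceased; the 1/3 allotted to Morounke's branch passes to Morounke's issue by representation.
The 1/3 is divided into 2 equal shares of 1/6 among Adaeze, Kehinde.
Adaeze is living and takes 1/6.
Kehinde is living and takes 1/6.
Zainab is living and takes 1/3.
Abiodun predeceased; the 1/3 allotted to Abiodun's branch passes to Abiodun's issue by representation.
The 1/3 is divided into 2 equal shares of 1/6 among Gbenga, Jide.
Gbenga is living and takes 1/6.
Jide is living and takes 1/6.

Adaeze 1/6; Gbenga 1/6; Jide 1/6; Kehinde 1/6; Zainab 1/3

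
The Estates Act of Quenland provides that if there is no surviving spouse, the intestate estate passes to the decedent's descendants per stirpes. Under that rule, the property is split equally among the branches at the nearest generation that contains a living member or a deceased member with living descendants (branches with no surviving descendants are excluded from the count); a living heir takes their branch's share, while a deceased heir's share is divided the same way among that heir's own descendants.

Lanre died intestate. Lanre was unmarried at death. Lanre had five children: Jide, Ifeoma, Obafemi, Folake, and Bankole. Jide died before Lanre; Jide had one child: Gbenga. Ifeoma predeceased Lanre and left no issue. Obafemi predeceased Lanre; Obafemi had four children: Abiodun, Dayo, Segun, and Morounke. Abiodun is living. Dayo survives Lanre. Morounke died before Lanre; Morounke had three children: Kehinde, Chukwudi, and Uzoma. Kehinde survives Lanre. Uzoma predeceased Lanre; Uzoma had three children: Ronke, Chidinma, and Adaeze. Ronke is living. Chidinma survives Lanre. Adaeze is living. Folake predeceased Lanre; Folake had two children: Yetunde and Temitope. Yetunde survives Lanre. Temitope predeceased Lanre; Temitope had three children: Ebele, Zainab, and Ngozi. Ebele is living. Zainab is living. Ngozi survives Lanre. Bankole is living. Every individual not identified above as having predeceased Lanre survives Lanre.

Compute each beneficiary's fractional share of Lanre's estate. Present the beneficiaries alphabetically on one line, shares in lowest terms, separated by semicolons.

There is no surviving spouse, so the entire estate passes to Lanre's descendants per stirpes.
Ifeoma left no surviving issue, so that branch lapses and is disregarded.
The estate is divided into 4 equal shares of 1/4 among Jide, Obafemi, Folake, Bankole.
Jide predeceased; the 1/4 allotted to Jide's branch passes to Jide's issue by representation.
Gbenga is the sole taker at this level and receives the full 1/4.
Obafemi predeceased; the 1/4 allotted to Obafemi's branch passes to Obafemi's issue by representation.
The 1/4 is divided into 4 equal shares of 1/16 among Abiodun, Dayo, Segun, Morounke.
Abiodun is living and takes 1/16.
Dayo is living and takes 1/16.
Segun is living and takes 1/16.
Morounke predeceased; the 1/16 allotted to Morounke's branch passes to Morounke's issue by representation.
The 1/16 is divided into 3 equal shares of 1/48 among Kehinde, Chukwudi, Uzoma.
Kehinde is living and takes 1/48.
Chukwudi is living and takes 1/48.
Uzoma predeceased; the 1/48 allotted to Uzoma's branch passes to Uzoma's issue by representation.
The 1/48 is divided into 3 equal shares of 1/144 among Ronke, Chidinma, Adaeze.
Ronke is living and takes 1/144.
Chidinma is living and takes 1/144.
Adaeze is living and takes 1/144.
Folake predeceased; the 1/4 allotted to Folake's branch passes to Folake's issue by representation.
The 1/4 is divided into 2 equal shares of 1/8 among Yetunde, Temitope.
Yetunde is living and takes 1/8.
Temitope predeceased; the 1/8 allotted to Temitope's branch passes to Temitope's issue by representation.
The 1/8 is divided into 3 equal shares of 1/24 among Ebele, Zainab, Ngozi.
Ebele is living and takes 1/24.
Zainab is living and takes 1/24.
Ngozi is living and takes 1/24.
Bankole is living and takes 1/4.

Abiodun 1/16; Adaeze 1/144; Bankole 1/4; Chidinma 1/144; Chukwudi 1/48; Dayo 1/16; Ebele 1/24; Gbenga 1/4; Kehinde 1/48; Ngozi 1/24; Ronke 1/144; Segun 1/16; Yetunde 1/8; Zainab 1/24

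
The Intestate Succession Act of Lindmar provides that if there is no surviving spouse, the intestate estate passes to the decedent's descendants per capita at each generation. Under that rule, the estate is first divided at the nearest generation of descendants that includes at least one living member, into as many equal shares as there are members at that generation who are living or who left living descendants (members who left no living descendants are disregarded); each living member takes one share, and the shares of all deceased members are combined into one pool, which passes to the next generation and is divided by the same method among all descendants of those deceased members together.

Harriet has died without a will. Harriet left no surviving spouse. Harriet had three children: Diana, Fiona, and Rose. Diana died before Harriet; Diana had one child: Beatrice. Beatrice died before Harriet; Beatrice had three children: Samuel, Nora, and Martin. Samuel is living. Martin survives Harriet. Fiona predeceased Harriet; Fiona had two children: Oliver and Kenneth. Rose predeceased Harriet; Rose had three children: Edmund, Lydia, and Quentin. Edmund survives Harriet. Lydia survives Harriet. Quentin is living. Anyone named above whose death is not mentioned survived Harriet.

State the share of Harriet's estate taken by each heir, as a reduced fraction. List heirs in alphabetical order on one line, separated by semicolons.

Edmund 1/6; Kenneth 1/6; Lydia 1/6; Martin 1/18; Nora 1/18; Oliver 1/6; Quentin 1/6; Samuel 1/18

There is no surviving spouse, so the entire estate passes to Harriet's descendants per capita at each generation.
No one at generation 1 (Diana, Fiona, Rose) is living; moving to the next generation.
At generation 2 (Beatrice, Oliver, Kenneth, Edmund, Lydia, Quentin) there are 6 shares of (1)/6 = 1/6 each.
Living: Oliver, Kenneth, Edmund, Lydia, and Quentin — each takes 1/6.
Deceased: Beatrice. That 1/6 share is carried to generation 3.
At generation 3 (Samuel, Nora, Martin) there are 3 shares of (1/6)/3 = 1/18 each.
Living: Samuel, Nora, and Martin — each takes 1/18.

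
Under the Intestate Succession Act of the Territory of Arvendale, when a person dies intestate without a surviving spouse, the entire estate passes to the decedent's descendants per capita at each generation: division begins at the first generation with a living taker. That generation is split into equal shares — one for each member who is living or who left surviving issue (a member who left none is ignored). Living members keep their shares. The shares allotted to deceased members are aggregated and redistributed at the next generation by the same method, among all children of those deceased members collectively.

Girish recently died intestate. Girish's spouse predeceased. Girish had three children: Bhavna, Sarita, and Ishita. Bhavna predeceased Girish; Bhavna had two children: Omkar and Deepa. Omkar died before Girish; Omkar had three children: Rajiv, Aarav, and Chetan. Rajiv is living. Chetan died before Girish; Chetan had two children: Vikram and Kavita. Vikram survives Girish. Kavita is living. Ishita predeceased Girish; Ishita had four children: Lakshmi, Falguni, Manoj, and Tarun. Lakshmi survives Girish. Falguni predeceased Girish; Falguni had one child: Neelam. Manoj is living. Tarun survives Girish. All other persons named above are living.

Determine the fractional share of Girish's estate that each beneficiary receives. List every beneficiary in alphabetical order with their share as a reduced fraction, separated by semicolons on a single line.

There is no surviving spouse, so the entire estate passes to Girish's descendants per capita at each generation.
At generation 1 (Bhavna, Sarita, Ishita) there are 3 shares of (1)/3 = 1/3 each.
Living: Sarita — each takes 1/3.
Deceased: Bhavna and Ishita. Their combined 2/3 is pooled and carried to generation 2.
At generation 2 (Omkar, Deepa, Lakshmi, Falguni, Manoj, Tarun) there are 6 shares of (2/3)/6 = 1/9 each.
Living: Deepa, Lakshmi, Manoj, and Tarun — each takes 1/9.
Deceased: Omkar and Falguni. Their combined 2/9 is pooled and carried to generation 3.
At generation 3 (Rajiv, Aarav, Chetan, Neelam) there are 4 shares of (2/9)/4 = 1/18 each.
Living: Rajiv, Aarav, and Neelam — each takes 1/18.
Deceased: Chetan. That 1/18 share is carried to generation 4.
At generation 4 (Vikram, Kavita) there are 2 shares of (1/18)/2 = 1/36 each.
Living: Vikram and Kavita — each takes 1/36.

Aarav 1/18; Deepa 1/9; Kavita 1/36; Lakshmi 1/9; Manoj 1/9; Neelam 1/18; Rajiv 1/18; Sarita 1/3; Tarun 1/9; Vikram 1/36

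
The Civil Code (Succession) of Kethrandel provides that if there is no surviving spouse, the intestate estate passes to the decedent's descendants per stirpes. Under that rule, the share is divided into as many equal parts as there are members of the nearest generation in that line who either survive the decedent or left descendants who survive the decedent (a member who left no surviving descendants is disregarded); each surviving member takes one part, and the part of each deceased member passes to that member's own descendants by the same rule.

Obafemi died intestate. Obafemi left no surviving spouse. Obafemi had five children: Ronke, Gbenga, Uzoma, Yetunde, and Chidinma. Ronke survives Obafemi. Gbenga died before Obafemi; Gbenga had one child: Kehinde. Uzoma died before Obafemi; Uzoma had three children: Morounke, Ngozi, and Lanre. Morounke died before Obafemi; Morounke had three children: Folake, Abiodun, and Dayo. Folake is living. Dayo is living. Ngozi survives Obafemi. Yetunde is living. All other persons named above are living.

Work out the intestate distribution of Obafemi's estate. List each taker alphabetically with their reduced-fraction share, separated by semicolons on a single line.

Abiodun 1/45; Chidinma 1/5; Dayo 1/45; Folake 1/45; Kehinde 1/5; Lanre 1/15; Ngozi 1/15; Ronke 1/5; Yetunde 1/5

There is no surviving spouse, so the entire estate passes to Obafemi's descendants per stirpes.
The estate is divided into 5 equal shares of 1/5 among Ronke, Gbenga, Uzoma, Yetunde, Chidinma.
Ronke is living and takes 1/5.
Gbenga predeceased; the 1/5 allotted to Gbenga's branch passes to Gbenga's issue by representation.
Kehinde is the sole taker at this level and receives the full 1/5.
Uzoma predeceased; the 1/5 allotted to Uzoma's branch passes to Uzoma's issue by representation.
The 1/5 is divided into 3 equal shares of 1/15 among Morounke, Ngozi, Lanre.
Morounke predeceased; the 1/15 allotted to Morounke's branch passes to Morounke's issue by representation.
The 1/15 is divided into 3 equal shares of 1/45 among Folake, Abiodun, Dayo.
Folake is living and takes 1/45.
Abiodun is living and takes 1/45.
Dayo is living and takes 1/45.
Ngozi is living and takes 1/15.
Lanre is living and takes 1/15.
Yetunde is living and takes 1/5.
Chidinma is living and takes 1/5.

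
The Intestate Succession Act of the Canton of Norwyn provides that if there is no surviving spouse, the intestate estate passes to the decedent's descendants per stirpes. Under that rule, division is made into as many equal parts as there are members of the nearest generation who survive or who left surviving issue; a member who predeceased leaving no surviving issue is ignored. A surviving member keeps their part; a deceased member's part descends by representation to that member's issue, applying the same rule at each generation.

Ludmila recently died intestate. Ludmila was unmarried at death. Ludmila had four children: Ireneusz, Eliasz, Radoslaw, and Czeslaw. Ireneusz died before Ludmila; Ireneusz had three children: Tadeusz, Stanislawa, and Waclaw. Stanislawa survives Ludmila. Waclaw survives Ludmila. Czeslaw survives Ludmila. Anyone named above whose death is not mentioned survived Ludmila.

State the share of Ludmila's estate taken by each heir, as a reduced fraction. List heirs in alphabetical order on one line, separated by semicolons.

Czeslaw 1/4; Eliasz 1/4; Radoslaw 1/4; Stanislawa 1/12; Tadeusz 1/12; Waclaw 1/12

There is no surviving spouse, so the entire estate passes to Ludmila's descendants per stirpes.
The estate is divided into 4 equal shares of 1/4 among Ireneusz, Eliasz, Radoslaw, Czeslaw.
Ireneusz predeceased; the 1/4 allotted to Ireneusz's branch passes to Ireneusz's issue by representation.
The 1/4 is divided into 3 equal shares of 1/12 among Tadeusz, Stanislawa, Waclaw.
Tadeusz is living and takes 1/12.
Stanislawa is living and takes 1/12.
Waclaw is living and takes 1/12.
Eliasz is living and takes 1/4.
Radoslaw is living and takes 1/4.
Czeslaw is living and takes 1/4.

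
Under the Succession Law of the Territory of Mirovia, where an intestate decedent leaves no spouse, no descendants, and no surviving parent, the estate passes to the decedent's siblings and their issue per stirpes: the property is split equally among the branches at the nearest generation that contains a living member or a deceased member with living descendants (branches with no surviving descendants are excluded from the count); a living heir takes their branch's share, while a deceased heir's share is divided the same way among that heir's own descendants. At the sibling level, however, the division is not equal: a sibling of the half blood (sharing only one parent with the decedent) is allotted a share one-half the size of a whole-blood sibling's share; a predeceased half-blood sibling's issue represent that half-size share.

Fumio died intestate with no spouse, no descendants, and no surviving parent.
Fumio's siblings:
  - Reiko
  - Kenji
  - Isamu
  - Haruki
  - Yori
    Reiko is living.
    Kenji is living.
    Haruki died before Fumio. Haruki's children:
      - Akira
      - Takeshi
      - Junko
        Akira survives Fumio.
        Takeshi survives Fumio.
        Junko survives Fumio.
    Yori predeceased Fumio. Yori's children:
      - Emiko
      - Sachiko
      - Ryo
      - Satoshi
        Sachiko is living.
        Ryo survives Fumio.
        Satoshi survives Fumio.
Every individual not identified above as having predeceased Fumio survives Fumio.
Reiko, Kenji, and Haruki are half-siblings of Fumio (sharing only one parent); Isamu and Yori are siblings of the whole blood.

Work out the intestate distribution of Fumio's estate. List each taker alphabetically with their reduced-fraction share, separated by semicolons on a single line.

No spouse, descendants, or parent survives, so the estate passes to Fumio's siblings per stirpes.
Half-blood siblings count for one-half the weight of whole-blood siblings at the initial division.
Dividing 1 in proportion to weights (total weight 7/2): Reiko (weight 1/2) → 1/7; Kenji (weight 1/2) → 1/7; Isamu (weight 1) → 2/7; Haruki (weight 1/2) → 1/7; Yori (weight 1) → 2/7.
Reiko is living and takes 1/7.
Kenji is living and takes 1/7.
Isamu is living and takes 2/7.
Haruki predeceased; the 1/7 allotted to Haruki's branch passes to Haruki's issue by representation.
The 1/7 is divided into 3 equal shares of 1/21 among Akira, Takeshi, Junko.
Akira is living and takes 1/21.
Takeshi is living and takes 1/21.
Junko is living and takes 1/21.
Yori predeceased; the 2/7 allotted to Yori's branch passes to Yori's issue by representation.
The 2/7 is divided into 4 equal shares of 1/14 among Emiko, Sachiko, Ryo, Satoshi.
Emiko is living and takes 1/14.
Sachiko is living and takes 1/14.
Ryo is living and takes 1/14.
Satoshi is living and takes 1/14.

Akira 1/21; Emiko 1/14; Isamu 2/7; Junko 1/21; Kenji 1/7; Reiko 1/7; Ryo 1/14; Sachiko 1/14; Satoshi 1/14; Takeshi 1/21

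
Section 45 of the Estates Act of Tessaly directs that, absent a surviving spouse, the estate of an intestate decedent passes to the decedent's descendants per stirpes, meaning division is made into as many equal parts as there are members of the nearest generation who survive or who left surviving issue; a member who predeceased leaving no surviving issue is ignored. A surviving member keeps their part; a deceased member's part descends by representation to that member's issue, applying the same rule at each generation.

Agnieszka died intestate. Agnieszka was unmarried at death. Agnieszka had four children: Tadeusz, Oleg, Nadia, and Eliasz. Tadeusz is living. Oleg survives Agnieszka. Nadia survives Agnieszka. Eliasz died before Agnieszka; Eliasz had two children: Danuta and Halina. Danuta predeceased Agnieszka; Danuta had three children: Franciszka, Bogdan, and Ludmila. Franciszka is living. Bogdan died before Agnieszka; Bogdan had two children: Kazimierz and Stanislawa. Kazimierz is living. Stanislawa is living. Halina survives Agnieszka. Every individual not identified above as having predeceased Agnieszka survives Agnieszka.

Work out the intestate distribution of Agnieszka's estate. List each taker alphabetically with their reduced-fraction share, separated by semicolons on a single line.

Franciszka 1/24; Halina 1/8; Kazimierz 1/48; Ludmila 1/24; Nadia 1/4; Oleg 1/4; Stanislawa 1/48; Tadeusz 1/4

There is no surviving spouse, so the entire estate passes to Agnieszka's descendants per stirpes.
The estate is divided into 4 equal shares of 1/4 among Tadeusz, Oleg, Nadia, Eliasz.
Tadeusz is living and takes 1/4.
Oleg is living and takes 1/4.
Nadia is living and takes 1/4.
Eliasz predeceased; the 1/4 allotted to Eliasz's branch passes to Eliasz's issue by representation.
The 1/4 is divided into 2 equal shares of 1/8 among Danuta, Halina.
Danuta predeceased; the 1/8 allotted to Danuta's branch passes to Danuta's issue by representation.
The 1/8 is divided into 3 equal shares of 1/24 among Franciszka, Bogdan, Ludmila.
Franciszka is living and takes 1/24.
Bogdan predeceased; the 1/24 allotted to Bogdan's branch passes to Bogdan's issue by representation.
The 1/24 is divided into 2 equal shares of 1/48 among Kazimierz, Stanislawa.
Kazimierz is living and takes 1/48.
Stanislawa is living and takes 1/48.
Ludmila is living and takes 1/24.
Halina is living and takes 1/8.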